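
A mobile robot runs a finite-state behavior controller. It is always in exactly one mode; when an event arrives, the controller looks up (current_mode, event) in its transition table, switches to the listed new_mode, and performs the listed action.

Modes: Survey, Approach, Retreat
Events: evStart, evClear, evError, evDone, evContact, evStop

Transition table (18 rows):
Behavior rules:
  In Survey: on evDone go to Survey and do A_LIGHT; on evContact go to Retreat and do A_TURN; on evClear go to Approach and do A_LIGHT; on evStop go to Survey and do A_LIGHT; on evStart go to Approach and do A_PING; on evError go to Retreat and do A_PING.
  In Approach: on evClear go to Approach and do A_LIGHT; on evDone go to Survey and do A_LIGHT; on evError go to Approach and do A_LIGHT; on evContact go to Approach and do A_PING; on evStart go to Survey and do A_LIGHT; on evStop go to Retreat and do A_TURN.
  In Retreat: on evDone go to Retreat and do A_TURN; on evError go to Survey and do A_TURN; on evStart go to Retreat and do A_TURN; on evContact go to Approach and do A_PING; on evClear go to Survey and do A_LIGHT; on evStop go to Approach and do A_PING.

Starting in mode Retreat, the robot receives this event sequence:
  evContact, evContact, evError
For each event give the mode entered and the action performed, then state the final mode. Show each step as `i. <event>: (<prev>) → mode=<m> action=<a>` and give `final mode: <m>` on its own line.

final mode: Approach

1. evContact: (Retreat) → mode=Approach action=A_PING
2. evContact: (Approach) → mode=Approach action=A_PING
3. evError: (Approach) → mode=Approach action=A_LIGHT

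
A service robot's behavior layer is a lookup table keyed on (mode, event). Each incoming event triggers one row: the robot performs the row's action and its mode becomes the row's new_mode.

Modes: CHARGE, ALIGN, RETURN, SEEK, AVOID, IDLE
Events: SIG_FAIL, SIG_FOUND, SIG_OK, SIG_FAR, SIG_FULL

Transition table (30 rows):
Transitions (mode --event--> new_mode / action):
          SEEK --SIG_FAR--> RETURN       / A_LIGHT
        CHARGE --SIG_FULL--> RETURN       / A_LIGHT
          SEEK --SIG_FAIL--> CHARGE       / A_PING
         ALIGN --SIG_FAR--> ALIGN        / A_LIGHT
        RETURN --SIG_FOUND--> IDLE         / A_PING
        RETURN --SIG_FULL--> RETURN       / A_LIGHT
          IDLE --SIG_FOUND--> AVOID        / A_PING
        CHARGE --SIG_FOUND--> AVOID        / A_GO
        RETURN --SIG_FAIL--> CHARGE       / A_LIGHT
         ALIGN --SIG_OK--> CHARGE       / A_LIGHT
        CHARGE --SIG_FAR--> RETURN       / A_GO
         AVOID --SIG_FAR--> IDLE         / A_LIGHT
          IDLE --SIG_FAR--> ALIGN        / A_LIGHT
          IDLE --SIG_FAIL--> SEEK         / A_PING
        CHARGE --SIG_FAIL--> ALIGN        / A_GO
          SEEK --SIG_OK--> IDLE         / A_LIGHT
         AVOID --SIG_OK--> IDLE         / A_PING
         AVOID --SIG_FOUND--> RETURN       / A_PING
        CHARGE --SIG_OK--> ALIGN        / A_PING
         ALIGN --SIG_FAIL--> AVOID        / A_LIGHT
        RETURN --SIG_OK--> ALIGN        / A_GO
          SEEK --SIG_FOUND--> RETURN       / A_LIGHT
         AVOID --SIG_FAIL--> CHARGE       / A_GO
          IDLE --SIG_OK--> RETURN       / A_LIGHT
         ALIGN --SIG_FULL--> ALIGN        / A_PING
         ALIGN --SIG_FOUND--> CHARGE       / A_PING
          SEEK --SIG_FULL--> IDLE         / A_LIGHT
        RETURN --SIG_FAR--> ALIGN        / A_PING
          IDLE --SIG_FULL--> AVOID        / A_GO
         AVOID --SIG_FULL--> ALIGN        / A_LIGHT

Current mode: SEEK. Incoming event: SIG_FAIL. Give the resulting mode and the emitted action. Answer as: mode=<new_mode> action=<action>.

mode=CHARGE action=A_PING

current mode = SEEK; filter table to that mode:
  (SEEK, SIG_FAR) → (RETURN, A_LIGHT)
  (SEEK, SIG_FAIL) → (CHARGE, A_PING)  ← event matches
  (SEEK, SIG_OK) → (IDLE, A_LIGHT)
  (SEEK, SIG_FOUND) → (RETURN, A_LIGHT)
  (SEEK, SIG_FULL) → (IDLE, A_LIGHT)
event = SIG_FAIL selects (CHARGE, A_PING)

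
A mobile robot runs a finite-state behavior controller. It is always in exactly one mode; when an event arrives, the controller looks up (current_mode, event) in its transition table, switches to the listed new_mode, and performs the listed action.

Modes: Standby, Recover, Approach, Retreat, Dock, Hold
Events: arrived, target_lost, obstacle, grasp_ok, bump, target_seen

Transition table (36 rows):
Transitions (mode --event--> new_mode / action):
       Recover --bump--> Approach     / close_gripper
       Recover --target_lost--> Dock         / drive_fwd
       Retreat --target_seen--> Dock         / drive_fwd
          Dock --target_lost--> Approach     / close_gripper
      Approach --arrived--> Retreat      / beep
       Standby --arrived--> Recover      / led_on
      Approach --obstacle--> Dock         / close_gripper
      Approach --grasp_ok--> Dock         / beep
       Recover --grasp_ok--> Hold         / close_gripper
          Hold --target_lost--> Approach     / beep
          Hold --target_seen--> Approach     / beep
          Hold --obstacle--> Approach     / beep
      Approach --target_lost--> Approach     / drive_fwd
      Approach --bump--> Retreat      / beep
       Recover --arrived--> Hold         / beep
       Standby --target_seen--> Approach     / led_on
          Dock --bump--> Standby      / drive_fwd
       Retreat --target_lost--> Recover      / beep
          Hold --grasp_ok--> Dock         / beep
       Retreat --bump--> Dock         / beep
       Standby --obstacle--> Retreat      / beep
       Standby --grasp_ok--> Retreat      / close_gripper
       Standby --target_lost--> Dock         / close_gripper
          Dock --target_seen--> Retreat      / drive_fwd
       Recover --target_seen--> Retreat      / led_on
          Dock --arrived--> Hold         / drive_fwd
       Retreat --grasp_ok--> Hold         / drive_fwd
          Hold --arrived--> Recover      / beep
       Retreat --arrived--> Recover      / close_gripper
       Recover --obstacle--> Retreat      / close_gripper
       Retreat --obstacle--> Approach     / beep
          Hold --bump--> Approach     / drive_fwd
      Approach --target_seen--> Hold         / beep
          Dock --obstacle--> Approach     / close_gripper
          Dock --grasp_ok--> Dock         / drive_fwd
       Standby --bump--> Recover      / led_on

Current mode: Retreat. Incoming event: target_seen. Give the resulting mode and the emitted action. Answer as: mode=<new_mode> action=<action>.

current mode = Retreat; filter table to that mode:
  (Retreat, target_seen) → (Dock, drive_fwd)  ← event matches
  (Retreat, target_lost) → (Recover, beep)
  (Retreat, bump) → (Dock, beep)
  (Retreat, grasp_ok) → (Hold, drive_fwd)
  (Retreat, arrived) → (Recover, close_gripper)
  (Retreat, obstacle) → (Approach, beep)
event = target_seen selects (Dock, drive_fwd)

mode=Dock action=drive_fwd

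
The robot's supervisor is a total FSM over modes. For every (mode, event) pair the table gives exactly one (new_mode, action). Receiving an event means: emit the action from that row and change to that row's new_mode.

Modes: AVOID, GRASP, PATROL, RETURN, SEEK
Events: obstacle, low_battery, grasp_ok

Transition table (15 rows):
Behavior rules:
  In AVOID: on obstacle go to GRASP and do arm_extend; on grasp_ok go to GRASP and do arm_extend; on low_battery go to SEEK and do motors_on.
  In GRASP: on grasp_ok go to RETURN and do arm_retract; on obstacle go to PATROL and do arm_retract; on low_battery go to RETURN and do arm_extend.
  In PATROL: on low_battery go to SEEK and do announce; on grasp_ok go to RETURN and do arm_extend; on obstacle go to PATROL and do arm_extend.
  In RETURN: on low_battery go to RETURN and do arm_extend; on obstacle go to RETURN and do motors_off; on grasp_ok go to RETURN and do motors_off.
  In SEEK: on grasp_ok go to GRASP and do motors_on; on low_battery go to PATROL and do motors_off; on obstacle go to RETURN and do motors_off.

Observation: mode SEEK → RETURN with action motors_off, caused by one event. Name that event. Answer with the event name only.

try obstacle: (SEEK, obstacle) → (RETURN, motors_off)  ← matches
try low_battery: (SEEK, low_battery) → (PATROL, motors_off)
try grasp_ok: (SEEK, grasp_ok) → (GRASP, motors_on)

obstacle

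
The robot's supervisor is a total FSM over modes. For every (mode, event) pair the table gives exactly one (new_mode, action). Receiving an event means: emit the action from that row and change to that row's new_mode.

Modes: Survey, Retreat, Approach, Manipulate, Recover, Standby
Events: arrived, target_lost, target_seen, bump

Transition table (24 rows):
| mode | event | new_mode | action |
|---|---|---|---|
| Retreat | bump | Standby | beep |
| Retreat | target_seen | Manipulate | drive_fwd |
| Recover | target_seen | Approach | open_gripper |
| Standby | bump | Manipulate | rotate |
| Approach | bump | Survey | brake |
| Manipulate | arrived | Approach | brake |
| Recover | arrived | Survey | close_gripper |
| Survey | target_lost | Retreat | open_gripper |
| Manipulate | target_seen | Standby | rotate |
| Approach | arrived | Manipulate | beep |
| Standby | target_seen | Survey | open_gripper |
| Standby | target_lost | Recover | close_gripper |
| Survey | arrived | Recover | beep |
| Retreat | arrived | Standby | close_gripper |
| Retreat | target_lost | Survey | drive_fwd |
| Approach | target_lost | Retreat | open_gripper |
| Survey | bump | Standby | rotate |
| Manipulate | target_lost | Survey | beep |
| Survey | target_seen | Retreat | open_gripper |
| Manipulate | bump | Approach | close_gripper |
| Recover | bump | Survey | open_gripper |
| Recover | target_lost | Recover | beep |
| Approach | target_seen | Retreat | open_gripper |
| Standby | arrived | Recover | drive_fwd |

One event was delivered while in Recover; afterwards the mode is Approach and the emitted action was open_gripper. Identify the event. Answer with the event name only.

try arrived: (Recover, arrived) → (Survey, close_gripper)
try target_lost: (Recover, target_lost) → (Recover, beep)
try target_seen: (Recover, target_seen) → (Approach, open_gripper)  ← matches
try bump: (Recover, bump) → (Survey, open_gripper)

target_seen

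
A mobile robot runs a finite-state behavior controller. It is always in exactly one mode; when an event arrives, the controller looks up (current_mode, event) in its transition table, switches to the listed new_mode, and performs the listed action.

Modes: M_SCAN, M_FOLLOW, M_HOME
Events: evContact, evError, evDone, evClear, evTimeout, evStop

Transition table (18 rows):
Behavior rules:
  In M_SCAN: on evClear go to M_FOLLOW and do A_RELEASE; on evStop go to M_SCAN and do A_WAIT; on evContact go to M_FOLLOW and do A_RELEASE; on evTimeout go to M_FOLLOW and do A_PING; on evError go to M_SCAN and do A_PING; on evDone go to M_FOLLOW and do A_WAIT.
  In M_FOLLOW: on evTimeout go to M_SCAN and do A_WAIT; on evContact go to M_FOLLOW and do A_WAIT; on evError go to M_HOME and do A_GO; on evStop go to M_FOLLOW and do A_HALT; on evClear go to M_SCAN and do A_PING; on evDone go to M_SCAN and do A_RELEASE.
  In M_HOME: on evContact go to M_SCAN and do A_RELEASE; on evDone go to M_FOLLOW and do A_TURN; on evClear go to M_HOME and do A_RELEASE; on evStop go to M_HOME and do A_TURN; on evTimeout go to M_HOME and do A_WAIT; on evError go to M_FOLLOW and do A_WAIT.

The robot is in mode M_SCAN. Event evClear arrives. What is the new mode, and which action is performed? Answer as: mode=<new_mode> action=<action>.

mode=M_FOLLOW action=A_RELEASE

current mode = M_SCAN; filter table to that mode:
  (M_SCAN, evClear) → (M_FOLLOW, A_RELEASE)  ← event matches
  (M_SCAN, evStop) → (M_SCAN, A_WAIT)
  (M_SCAN, evContact) → (M_FOLLOW, A_RELEASE)
  (M_SCAN, evTimeout) → (M_FOLLOW, A_PING)
  (M_SCAN, evError) → (M_SCAN, A_PING)
  (M_SCAN, evDone) → (M_FOLLOW, A_WAIT)
event = evClear selects (M_FOLLOW, A_RELEASE)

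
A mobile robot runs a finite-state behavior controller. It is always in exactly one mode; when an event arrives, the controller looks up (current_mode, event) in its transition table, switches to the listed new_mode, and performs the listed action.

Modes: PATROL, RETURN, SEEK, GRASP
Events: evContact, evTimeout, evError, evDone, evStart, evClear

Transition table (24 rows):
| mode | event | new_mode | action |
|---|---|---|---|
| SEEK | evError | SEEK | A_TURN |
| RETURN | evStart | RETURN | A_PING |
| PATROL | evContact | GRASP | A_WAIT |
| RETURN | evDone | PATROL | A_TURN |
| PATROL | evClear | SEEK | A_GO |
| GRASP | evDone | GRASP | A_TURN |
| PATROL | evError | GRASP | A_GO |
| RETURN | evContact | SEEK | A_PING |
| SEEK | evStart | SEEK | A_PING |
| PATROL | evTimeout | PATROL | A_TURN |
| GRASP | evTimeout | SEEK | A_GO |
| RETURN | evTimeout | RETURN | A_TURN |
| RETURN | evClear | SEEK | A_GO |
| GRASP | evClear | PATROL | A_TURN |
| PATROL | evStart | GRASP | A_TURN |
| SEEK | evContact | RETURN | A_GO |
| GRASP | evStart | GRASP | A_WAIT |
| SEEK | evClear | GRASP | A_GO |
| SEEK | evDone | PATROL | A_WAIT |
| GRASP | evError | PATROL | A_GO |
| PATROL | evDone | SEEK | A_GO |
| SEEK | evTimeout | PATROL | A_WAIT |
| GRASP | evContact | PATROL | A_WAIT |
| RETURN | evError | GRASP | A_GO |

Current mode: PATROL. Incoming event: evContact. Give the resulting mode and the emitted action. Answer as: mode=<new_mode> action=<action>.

mode=GRASP action=A_WAIT

current mode = PATROL; filter table to that mode:
  (PATROL, evContact) → (GRASP, A_WAIT)  ← event matches
  (PATROL, evClear) → (SEEK, A_GO)
  (PATROL, evError) → (GRASP, A_GO)
  (PATROL, evTimeout) → (PATROL, A_TURN)
  (PATROL, evStart) → (GRASP, A_TURN)
  (PATROL, evDone) → (SEEK, A_GO)
event = evContact selects (GRASP, A_WAIT)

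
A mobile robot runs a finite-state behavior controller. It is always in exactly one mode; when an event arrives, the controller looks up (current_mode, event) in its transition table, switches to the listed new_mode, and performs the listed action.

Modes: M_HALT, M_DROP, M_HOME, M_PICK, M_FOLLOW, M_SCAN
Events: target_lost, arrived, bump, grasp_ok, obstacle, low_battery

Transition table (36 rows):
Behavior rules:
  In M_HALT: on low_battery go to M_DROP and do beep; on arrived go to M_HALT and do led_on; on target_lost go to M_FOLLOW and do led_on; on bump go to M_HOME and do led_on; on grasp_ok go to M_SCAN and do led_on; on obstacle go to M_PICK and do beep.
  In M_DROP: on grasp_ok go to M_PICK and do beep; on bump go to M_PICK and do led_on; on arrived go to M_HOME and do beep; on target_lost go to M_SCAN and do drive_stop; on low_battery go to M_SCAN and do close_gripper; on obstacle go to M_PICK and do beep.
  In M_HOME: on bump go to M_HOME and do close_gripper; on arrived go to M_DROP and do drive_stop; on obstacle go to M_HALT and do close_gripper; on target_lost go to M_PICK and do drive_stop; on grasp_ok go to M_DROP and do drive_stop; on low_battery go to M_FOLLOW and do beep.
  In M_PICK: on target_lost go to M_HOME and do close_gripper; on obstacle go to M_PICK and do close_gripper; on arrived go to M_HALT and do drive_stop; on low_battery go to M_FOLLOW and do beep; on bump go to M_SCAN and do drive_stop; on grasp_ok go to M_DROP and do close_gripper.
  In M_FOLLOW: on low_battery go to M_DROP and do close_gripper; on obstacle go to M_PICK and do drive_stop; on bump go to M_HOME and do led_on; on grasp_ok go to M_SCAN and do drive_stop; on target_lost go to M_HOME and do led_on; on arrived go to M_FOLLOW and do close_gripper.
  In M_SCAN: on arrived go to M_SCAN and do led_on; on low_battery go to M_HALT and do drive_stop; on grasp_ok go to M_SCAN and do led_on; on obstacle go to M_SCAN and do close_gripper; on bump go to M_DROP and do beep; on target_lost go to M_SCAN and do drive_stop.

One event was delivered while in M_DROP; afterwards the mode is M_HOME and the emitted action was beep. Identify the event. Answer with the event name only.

try target_lost: (M_DROP, target_lost) → (M_SCAN, drive_stop)
try arrived: (M_DROP, arrived) → (M_HOME, beep)  ← matches
try bump: (M_DROP, bump) → (M_PICK, led_on)
try grasp_ok: (M_DROP, grasp_ok) → (M_PICK, beep)
try obstacle: (M_DROP, obstacle) → (M_PICK, beep)
try low_battery: (M_DROP, low_battery) → (M_SCAN, close_gripper)

arrived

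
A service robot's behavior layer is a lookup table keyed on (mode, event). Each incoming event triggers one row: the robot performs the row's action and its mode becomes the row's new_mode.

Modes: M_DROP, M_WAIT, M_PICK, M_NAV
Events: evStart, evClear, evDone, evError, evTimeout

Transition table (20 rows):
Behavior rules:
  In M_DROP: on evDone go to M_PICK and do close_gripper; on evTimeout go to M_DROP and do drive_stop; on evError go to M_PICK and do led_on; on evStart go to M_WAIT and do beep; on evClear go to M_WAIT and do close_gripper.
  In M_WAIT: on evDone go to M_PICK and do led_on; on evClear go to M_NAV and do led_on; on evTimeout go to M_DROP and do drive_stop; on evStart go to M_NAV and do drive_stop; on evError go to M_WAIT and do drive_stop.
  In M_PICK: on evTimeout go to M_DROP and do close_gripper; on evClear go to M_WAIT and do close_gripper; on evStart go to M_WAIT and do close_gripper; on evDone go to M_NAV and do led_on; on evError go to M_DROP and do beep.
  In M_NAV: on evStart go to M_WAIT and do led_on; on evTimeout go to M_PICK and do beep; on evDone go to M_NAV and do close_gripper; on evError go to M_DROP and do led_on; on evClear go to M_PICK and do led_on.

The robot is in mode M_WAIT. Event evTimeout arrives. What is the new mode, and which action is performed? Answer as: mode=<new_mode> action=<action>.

current mode = M_WAIT; filter table to that mode:
  (M_WAIT, evDone) → (M_PICK, led_on)
  (M_WAIT, evClear) → (M_NAV, led_on)
  (M_WAIT, evTimeout) → (M_DROP, drive_stop)  ← event matches
  (M_WAIT, evStart) → (M_NAV, drive_stop)
  (M_WAIT, evError) → (M_WAIT, drive_stop)
event = evTimeout selects (M_DROP, drive_stop)

mode=M_DROP action=drive_stop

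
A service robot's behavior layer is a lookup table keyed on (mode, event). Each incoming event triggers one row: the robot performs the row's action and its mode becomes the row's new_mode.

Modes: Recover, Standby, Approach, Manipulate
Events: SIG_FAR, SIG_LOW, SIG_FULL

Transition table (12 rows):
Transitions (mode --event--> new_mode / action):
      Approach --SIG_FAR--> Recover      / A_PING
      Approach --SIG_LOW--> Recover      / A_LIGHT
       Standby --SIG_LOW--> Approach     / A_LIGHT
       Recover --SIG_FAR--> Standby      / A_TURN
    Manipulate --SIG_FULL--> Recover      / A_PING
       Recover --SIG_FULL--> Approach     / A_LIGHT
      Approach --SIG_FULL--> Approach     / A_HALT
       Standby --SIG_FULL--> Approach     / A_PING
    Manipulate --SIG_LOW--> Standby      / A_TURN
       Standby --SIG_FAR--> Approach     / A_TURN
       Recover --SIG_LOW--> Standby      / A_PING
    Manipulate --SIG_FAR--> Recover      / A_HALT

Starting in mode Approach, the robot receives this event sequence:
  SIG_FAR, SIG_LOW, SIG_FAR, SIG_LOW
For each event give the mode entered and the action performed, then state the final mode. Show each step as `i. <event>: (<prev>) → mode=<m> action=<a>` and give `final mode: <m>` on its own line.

1. SIG_FAR: (Approach) → mode=Recover action=A_PING
2. SIG_LOW: (Recover) → mode=Standby action=A_PING
3. SIG_FAR: (Standby) → mode=Approach action=A_TURN
4. SIG_LOW: (Approach) → mode=Recover action=A_LIGHT

final mode: Recover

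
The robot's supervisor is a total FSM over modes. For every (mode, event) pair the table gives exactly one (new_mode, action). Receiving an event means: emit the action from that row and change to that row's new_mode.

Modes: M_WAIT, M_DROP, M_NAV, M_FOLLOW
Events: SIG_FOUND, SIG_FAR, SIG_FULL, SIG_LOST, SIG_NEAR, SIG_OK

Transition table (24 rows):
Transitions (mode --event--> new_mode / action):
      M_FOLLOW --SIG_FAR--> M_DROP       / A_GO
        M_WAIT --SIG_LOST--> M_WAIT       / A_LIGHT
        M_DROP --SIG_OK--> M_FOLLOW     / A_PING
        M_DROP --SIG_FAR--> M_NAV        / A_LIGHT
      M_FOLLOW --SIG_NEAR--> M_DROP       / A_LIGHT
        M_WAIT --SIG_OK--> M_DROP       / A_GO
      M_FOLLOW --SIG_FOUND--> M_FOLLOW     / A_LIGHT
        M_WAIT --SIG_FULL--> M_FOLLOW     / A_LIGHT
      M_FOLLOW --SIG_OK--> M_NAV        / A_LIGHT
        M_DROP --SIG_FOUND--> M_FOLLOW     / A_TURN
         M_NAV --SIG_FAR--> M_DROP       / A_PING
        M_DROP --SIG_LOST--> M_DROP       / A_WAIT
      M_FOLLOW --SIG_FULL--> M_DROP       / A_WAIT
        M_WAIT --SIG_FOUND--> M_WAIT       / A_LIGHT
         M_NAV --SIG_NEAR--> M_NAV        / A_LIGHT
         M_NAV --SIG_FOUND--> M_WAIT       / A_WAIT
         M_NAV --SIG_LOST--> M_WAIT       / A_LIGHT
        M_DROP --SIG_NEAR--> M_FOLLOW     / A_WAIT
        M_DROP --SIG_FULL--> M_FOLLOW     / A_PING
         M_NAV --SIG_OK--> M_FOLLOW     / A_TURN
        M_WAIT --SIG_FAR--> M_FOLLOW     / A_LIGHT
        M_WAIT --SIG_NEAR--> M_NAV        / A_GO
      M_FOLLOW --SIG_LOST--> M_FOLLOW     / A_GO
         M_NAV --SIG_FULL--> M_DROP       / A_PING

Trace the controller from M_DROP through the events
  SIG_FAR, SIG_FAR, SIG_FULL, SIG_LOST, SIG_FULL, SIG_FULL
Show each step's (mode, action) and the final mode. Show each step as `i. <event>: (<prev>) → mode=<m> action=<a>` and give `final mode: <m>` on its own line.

final mode: M_FOLLOW

1. SIG_FAR: (M_DROP) → mode=M_NAV action=A_LIGHT
2. SIG_FAR: (M_NAV) → mode=M_DROP action=A_PING
3. SIG_FULL: (M_DROP) → mode=M_FOLLOW action=A_PING
4. SIG_LOST: (M_FOLLOW) → mode=M_FOLLOW action=A_GO
5. SIG_FULL: (M_FOLLOW) → mode=M_DROP action=A_WAIT
6. SIG_FULL: (M_DROP) → mode=M_FOLLOW action=A_PING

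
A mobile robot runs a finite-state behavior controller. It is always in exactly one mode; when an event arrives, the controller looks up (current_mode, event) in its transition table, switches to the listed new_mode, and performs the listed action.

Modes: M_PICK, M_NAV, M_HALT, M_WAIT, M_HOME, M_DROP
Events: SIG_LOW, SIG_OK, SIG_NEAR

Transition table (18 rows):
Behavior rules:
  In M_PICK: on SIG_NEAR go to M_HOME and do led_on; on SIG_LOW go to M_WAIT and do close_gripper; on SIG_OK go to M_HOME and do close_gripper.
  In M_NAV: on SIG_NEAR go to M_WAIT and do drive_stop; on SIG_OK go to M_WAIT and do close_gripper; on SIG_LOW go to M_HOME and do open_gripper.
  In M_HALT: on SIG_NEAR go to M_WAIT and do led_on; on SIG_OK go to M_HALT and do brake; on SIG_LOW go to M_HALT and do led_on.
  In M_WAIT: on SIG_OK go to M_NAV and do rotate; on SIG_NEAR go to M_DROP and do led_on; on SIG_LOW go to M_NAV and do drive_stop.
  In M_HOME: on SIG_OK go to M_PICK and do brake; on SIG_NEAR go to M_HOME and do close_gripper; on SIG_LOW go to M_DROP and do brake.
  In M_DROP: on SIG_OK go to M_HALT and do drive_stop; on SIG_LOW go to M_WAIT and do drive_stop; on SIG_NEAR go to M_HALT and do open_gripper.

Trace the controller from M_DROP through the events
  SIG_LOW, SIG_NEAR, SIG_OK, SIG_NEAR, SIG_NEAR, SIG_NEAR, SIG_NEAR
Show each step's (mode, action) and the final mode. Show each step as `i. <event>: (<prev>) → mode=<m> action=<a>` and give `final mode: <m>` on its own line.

1. SIG_LOW: (M_DROP) → mode=M_WAIT action=drive_stop
2. SIG_NEAR: (M_WAIT) → mode=M_DROP action=led_on
3. SIG_OK: (M_DROP) → mode=M_HALT action=drive_stop
4. SIG_NEAR: (M_HALT) → mode=M_WAIT action=led_on
5. SIG_NEAR: (M_WAIT) → mode=M_DROP action=led_on
6. SIG_NEAR: (M_DROP) → mode=M_HALT action=open_gripper
7. SIG_NEAR: (M_HALT) → mode=M_WAIT action=led_on

final mode: M_WAIT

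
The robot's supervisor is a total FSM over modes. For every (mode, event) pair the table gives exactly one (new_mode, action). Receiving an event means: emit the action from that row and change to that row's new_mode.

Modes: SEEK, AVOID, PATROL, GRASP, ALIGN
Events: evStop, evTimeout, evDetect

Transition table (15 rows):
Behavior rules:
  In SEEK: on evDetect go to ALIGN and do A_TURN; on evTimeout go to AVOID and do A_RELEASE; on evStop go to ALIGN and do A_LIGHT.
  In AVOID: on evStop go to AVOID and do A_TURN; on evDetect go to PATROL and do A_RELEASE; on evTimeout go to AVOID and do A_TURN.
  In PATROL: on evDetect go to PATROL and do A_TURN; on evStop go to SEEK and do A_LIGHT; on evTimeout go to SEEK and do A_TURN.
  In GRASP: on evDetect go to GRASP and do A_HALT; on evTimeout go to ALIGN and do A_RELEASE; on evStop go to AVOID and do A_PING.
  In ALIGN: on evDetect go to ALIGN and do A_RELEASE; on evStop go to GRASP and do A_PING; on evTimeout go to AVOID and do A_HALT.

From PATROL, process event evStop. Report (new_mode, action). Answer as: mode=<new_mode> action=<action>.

current mode = PATROL; filter table to that mode:
  (PATROL, evDetect) → (PATROL, A_TURN)
  (PATROL, evStop) → (SEEK, A_LIGHT)  ← event matches
  (PATROL, evTimeout) → (SEEK, A_TURN)
event = evStop selects (SEEK, A_LIGHT)

mode=SEEK action=A_LIGHT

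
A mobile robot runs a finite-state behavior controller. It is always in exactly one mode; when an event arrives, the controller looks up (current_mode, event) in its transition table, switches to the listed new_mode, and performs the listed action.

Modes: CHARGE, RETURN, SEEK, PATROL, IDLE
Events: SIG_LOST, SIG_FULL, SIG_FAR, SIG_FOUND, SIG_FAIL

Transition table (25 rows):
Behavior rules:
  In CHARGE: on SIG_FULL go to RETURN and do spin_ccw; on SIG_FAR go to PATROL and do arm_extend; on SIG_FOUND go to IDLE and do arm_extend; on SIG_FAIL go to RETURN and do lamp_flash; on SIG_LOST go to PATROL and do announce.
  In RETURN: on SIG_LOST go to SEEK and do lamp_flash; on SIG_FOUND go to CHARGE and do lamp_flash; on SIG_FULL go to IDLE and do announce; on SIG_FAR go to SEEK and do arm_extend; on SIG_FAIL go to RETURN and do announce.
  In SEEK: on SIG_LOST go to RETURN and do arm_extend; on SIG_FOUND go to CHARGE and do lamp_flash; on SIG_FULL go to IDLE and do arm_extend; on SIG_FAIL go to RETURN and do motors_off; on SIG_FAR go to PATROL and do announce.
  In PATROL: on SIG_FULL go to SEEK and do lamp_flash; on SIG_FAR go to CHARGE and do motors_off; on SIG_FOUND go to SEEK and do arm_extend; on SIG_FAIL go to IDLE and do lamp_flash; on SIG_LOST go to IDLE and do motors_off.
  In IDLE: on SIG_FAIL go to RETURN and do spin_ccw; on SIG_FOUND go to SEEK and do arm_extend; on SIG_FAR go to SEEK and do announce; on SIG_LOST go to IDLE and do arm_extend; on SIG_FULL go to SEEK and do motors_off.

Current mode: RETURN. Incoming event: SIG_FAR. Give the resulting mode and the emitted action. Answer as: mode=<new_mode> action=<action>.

mode=SEEK action=arm_extend

current mode = RETURN; filter table to that mode:
  (RETURN, SIG_LOST) → (SEEK, lamp_flash)
  (RETURN, SIG_FOUND) → (CHARGE, lamp_flash)
  (RETURN, SIG_FULL) → (IDLE, announce)
  (RETURN, SIG_FAR) → (SEEK, arm_extend)  ← event matches
  (RETURN, SIG_FAIL) → (RETURN, announce)
event = SIG_FAR selects (SEEK, arm_extend)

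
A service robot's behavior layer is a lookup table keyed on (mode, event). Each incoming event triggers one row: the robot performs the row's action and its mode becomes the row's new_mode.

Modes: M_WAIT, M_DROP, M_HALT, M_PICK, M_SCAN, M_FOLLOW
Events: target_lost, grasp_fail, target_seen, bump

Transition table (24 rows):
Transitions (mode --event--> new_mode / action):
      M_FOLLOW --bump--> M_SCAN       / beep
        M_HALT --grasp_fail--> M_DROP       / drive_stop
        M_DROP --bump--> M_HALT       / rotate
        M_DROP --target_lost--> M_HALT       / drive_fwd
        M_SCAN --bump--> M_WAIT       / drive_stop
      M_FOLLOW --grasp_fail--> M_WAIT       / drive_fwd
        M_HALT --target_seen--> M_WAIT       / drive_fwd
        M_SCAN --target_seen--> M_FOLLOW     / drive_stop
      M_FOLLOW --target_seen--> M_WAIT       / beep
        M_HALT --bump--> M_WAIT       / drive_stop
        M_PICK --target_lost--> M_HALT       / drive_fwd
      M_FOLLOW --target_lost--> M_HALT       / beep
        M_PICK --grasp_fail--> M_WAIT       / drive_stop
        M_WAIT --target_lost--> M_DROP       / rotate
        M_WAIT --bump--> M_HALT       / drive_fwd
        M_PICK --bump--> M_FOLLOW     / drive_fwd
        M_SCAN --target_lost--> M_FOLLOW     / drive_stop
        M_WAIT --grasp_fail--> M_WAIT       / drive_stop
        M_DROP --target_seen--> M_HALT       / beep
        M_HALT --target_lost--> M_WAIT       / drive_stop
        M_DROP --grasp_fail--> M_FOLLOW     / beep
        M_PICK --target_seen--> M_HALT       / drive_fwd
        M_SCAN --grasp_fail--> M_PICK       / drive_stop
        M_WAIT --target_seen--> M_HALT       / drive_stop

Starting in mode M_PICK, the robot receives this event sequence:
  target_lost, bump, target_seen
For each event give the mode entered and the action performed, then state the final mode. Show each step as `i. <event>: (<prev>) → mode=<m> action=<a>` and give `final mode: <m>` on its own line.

1. target_lost: (M_PICK) → mode=M_HALT action=drive_fwd
2. bump: (M_HALT) → mode=M_WAIT action=drive_stop
3. target_seen: (M_WAIT) → mode=M_HALT action=drive_stop

final mode: M_HALT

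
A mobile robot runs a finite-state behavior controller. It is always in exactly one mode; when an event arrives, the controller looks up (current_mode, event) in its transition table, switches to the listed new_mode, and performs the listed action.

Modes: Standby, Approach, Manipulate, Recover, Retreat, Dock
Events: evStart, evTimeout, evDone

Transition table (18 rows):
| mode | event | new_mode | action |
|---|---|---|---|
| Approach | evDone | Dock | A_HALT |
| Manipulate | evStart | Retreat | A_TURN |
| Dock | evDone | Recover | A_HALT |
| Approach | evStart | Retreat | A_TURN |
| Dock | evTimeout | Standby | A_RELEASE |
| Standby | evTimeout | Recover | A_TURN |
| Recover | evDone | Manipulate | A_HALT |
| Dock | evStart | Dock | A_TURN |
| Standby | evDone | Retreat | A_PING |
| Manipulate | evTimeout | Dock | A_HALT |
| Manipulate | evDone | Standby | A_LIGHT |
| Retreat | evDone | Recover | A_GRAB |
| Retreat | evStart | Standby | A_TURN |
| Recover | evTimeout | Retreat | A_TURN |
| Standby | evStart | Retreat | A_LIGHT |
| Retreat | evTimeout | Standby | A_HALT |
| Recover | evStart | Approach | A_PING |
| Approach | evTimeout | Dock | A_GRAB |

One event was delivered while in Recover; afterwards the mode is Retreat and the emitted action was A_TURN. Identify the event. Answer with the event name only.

try evStart: (Recover, evStart) → (Approach, A_PING)
try evTimeout: (Recover, evTimeout) → (Retreat, A_TURN)  ← matches
try evDone: (Recover, evDone) → (Manipulate, A_HALT)

evTimeout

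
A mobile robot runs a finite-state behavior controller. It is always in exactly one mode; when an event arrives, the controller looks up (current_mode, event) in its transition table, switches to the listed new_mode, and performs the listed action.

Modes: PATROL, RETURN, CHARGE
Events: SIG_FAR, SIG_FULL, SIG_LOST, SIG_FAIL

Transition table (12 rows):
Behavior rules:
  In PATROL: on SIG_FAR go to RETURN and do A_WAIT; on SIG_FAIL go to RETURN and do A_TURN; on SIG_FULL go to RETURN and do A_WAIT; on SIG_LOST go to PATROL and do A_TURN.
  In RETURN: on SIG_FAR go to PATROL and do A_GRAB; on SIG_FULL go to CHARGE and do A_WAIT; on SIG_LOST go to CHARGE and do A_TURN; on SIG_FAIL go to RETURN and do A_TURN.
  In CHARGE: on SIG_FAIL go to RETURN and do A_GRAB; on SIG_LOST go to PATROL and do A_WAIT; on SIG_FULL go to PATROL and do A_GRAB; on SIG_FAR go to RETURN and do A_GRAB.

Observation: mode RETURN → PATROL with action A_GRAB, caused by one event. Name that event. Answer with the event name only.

SIG_FAR

try SIG_FAR: (RETURN, SIG_FAR) → (PATROL, A_GRAB)  ← matches
try SIG_FULL: (RETURN, SIG_FULL) → (CHARGE, A_WAIT)
try SIG_LOST: (RETURN, SIG_LOST) → (CHARGE, A_TURN)
try SIG_FAIL: (RETURN, SIG_FAIL) → (RETURN, A_TURN)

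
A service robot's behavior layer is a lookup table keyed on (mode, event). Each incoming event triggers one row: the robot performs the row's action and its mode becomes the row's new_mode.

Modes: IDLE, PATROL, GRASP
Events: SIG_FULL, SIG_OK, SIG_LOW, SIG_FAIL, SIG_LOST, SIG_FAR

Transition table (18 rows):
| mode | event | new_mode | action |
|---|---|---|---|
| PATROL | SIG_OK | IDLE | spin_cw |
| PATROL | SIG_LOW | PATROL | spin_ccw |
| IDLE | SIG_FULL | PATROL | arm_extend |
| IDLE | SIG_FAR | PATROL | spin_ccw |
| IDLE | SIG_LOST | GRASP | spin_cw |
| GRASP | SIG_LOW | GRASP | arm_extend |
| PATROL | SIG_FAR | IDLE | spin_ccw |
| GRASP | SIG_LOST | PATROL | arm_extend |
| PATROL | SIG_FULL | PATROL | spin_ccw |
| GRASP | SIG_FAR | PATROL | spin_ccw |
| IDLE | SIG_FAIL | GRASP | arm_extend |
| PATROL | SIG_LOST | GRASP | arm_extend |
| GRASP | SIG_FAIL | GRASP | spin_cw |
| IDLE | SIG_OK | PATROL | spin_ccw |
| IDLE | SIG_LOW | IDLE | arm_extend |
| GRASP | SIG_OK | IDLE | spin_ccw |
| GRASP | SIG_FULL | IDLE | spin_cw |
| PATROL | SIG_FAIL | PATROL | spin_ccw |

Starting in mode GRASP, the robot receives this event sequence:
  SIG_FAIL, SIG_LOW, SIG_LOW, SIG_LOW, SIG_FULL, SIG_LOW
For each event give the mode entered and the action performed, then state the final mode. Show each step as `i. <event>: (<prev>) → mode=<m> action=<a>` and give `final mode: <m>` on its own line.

1. SIG_FAIL: (GRASP) → mode=GRASP action=spin_cw
2. SIG_LOW: (GRASP) → mode=GRASP action=arm_extend
3. SIG_LOW: (GRASP) → mode=GRASP action=arm_extend
4. SIG_LOW: (GRASP) → mode=GRASP action=arm_extend
5. SIG_FULL: (GRASP) → mode=IDLE action=spin_cw
6. SIG_LOW: (IDLE) → mode=IDLE action=arm_extend

final mode: IDLE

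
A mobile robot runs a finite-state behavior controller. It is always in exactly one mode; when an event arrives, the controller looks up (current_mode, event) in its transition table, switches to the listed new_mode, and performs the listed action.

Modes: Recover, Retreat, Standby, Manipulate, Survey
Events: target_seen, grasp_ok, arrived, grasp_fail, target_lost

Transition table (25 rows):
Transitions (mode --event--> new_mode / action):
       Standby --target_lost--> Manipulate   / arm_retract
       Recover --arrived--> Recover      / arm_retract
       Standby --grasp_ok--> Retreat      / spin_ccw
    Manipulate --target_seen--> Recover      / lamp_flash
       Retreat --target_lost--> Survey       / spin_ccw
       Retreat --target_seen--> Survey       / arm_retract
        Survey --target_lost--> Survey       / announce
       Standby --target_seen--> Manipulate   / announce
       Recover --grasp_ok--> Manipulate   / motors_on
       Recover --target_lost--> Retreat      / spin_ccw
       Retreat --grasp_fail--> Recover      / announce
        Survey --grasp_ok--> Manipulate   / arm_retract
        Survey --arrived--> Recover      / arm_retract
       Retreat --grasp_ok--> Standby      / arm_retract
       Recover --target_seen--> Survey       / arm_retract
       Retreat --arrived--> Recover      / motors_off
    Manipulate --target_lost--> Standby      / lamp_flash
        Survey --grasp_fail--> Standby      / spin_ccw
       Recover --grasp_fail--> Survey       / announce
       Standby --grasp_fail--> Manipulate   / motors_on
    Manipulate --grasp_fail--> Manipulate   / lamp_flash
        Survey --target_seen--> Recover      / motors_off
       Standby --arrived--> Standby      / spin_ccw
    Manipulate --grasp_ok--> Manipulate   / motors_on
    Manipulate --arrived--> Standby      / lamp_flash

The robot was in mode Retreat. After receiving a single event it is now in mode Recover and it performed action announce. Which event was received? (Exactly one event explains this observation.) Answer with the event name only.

try target_seen: (Retreat, target_seen) → (Survey, arm_retract)
try grasp_ok: (Retreat, grasp_ok) → (Standby, arm_retract)
try arrived: (Retreat, arrived) → (Recover, motors_off)
try grasp_fail: (Retreat, grasp_fail) → (Recover, announce)  ← matches
try target_lost: (Retreat, target_lost) → (Survey, spin_ccw)

grasp_fail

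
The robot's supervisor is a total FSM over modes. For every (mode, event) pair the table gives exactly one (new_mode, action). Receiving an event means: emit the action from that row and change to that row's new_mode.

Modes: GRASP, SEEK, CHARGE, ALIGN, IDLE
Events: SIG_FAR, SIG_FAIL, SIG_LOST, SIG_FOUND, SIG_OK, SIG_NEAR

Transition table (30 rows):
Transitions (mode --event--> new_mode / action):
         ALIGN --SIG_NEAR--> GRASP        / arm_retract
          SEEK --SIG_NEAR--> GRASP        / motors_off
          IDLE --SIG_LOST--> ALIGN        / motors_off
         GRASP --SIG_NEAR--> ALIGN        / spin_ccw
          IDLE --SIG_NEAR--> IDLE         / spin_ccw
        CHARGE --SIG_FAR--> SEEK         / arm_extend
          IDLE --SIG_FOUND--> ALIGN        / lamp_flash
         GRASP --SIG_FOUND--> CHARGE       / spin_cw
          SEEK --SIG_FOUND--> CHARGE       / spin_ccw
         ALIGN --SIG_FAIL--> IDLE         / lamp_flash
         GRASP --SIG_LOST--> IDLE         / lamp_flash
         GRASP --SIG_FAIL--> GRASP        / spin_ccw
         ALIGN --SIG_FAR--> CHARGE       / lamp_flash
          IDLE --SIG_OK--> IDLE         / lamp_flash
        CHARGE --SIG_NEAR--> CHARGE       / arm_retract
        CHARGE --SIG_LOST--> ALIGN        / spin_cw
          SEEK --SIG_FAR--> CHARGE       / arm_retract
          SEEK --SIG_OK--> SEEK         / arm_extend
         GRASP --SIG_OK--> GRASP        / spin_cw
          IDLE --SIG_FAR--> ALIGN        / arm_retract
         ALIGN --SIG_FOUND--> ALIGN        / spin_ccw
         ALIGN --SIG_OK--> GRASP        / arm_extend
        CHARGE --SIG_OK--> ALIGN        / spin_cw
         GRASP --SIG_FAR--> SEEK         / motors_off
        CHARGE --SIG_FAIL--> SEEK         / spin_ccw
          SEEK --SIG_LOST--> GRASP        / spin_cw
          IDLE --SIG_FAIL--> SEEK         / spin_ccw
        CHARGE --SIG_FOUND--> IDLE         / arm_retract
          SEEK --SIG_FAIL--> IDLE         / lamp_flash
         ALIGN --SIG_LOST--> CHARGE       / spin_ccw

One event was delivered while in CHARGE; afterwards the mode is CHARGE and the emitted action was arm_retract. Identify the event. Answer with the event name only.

SIG_NEAR

try SIG_FAR: (CHARGE, SIG_FAR) → (SEEK, arm_extend)
try SIG_FAIL: (CHARGE, SIG_FAIL) → (SEEK, spin_ccw)
try SIG_LOST: (CHARGE, SIG_LOST) → (ALIGN, spin_cw)
try SIG_FOUND: (CHARGE, SIG_FOUND) → (IDLE, arm_retract)
try SIG_OK: (CHARGE, SIG_OK) → (ALIGN, spin_cw)
try SIG_NEAR: (CHARGE, SIG_NEAR) → (CHARGE, arm_retract)  ← matches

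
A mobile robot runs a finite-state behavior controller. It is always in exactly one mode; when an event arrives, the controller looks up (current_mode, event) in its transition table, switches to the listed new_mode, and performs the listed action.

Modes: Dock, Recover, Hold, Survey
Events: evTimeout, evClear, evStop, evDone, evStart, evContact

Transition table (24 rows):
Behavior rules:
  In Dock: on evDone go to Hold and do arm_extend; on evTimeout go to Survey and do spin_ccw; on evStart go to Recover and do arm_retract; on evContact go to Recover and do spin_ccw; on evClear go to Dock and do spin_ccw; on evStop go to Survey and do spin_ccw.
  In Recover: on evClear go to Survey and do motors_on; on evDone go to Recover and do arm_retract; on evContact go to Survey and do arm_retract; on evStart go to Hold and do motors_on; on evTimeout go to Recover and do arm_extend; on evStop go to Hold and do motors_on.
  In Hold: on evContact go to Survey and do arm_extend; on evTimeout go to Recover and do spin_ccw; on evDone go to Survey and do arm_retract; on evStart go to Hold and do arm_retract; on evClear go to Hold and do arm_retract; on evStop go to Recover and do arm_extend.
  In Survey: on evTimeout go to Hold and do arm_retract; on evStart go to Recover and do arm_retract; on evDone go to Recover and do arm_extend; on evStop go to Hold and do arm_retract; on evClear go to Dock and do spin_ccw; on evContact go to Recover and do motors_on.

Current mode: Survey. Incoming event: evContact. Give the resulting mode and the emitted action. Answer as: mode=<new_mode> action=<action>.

current mode = Survey; filter table to that mode:
  (Survey, evTimeout) → (Hold, arm_retract)
  (Survey, evStart) → (Recover, arm_retract)
  (Survey, evDone) → (Recover, arm_extend)
  (Survey, evStop) → (Hold, arm_retract)
  (Survey, evClear) → (Dock, spin_ccw)
  (Survey, evContact) → (Recover, motors_on)  ← event matches
event = evContact selects (Recover, motors_on)

mode=Recover action=motors_on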